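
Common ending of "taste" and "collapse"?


Word 1: "taste"
Word 2: "collapse"
Comparing from end:
  Pos -1: 'e' == 'e'
  Pos -2: 't' != 's' (stop)
LCS = "e" (length 1)


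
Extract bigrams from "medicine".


Word: "medicine" (length 8)
Number of bigrams = 8 - 2 + 1 = 7
  Position 0: "me"
  Position 1: "ed"
  Position 2: "di"
  Position 3: "ic"
  Position 4: "ci"
  Position 5: "in"
  Position 6: "ne"
Bigrams = "me", "ed", "di", "ic", "ci", "in", "ne"


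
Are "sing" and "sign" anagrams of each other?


Word 1: "sing" → sorted: gins
Word 2: "sign" → sorted: gins
Same letters? gins == gins
Anagram = Yes


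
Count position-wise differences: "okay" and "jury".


Comparing character by character (same length = 4):
  Pos 0: 'o' vs 'j' !=
  Pos 1: 'k' vs 'u' !=
  Pos 2: 'a' vs 'r' !=
  Pos 3: 'y' vs 'y' =
Hamming distance = 3


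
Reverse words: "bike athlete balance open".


Original: "bike athlete balance open"
Words (1..n): bike | athlete | balance | open
Reversed (n..1): open | balance | athlete | bike
Result = "open balance athlete bike"


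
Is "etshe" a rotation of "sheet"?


Word: "sheet", Candidate: "etshe"
Method: check if candidate is substring of word+word
"sheetsheet" contains "etshe"? Yes
Is rotation = Yes


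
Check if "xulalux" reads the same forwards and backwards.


Word: "xulalux"
Reversed: "xulalux"
Forward == Backward? xulalux == xulalux
Palindrome = Yes


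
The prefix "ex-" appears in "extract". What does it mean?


Prefix: ex-
As in: extract -> ex- + tract
Meaning = out / former


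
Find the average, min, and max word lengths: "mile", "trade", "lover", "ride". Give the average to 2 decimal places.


Lengths: "mile"=4, "trade"=5, "lover"=5, "ride"=4
Sum = 18, Count = 4
Average = 18/4 = 4.50
= avg=4.50, min=4, max=5


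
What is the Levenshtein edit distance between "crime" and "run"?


Word 1: "crime" (length 5)
Word 2: "run" (length 3)
One optimal edit sequence (insert/delete/substitute each cost 1):
  1. delete 'c'  (+1)
  2. keep 'r'
  3. delete 'i'  (+1)
  4. substitute 'm' -> 'u'  (+1)
  5. substitute 'e' -> 'n'  (+1)
Total edit operations: 4
Edit distance = 4


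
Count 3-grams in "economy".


Word: "economy" (length 7)
Number of 3-grams = length - 3 + 1 = 7 - 3 + 1
= 5


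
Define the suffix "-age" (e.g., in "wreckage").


Suffix: -age
As in: wreckage -> wreck + -age
Meaning = result / collection


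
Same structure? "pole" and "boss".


Pattern of "pole": [0, 1, 2, 3]
Pattern of "boss": [0, 1, 2, 2]
Patterns do not match
Same pattern = No


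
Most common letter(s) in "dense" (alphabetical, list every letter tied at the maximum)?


Word: "dense"
Letter counts:
  'd': 1
  'e': 2
  'n': 1
  's': 1
Maximum count = 2
Most frequent = 'e' (2 times each)


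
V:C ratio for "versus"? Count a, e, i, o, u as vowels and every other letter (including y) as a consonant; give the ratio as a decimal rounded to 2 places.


Word: "versus"
Vowels (a,e,i,o,u): 2
Consonants: 4
Ratio = 2/4
= 0.50


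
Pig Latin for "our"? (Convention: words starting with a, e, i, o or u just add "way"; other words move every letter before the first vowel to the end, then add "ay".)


Word: "our"
Starts with vowel → add 'way'
Pig Latin = "ourway"


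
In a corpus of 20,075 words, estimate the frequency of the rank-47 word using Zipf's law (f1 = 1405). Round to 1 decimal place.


Zipf's law: f(r) = f(1) / r
f(1) = 1405
f(47) = 1405 / 47
= 29.9 occurrences


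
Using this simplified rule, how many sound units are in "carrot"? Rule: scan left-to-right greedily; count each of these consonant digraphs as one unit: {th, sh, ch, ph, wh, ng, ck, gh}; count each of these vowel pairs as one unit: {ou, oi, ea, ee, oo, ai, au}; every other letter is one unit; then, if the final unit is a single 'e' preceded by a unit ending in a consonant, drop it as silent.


Word: "carrot" (6 letters)
Left-to-right scan:
  (1) 'c' (letter)
  (2) 'a' (letter)
  (3) 'r' (letter)
  (4) 'r' (letter)
  (5) 'o' (letter)
  (6) 't' (letter)
Units from scan: 6
Sound units = 6 units


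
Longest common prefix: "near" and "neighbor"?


Word 1: "near"
Word 2: "neighbor"
Comparing from start:
  Pos 0: 'n' == 'n'
  Pos 1: 'e' == 'e'
  Pos 2: 'a' != 'i' (stop)
LCP = "ne" (length 2)


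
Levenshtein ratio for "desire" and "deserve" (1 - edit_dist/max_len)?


Word 1: "desire" (length 6)
Word 2: "deserve" (length 7)
One optimal edit sequence:
  1. keep 'd'
  2. keep 'e'
  3. keep 's'
  4. substitute 'i' -> 'e'  (+1)
  5. keep 'r'
  6. insert 'v'  (+1)
  7. keep 'e'
Edit distance = 2
Max length = max(6, 7) = 7
Similarity = 1 - 2/7
= 0.7143


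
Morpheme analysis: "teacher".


Word: "teacher"
Morphemes: teach / -er
Each morpheme carries meaning
= 2 morphemes


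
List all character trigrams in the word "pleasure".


Word: "pleasure" (length 8)
Number of trigrams = 8 - 3 + 1 = 6
  Position 0: "ple"
  Position 1: "lea"
  Position 2: "eas"
  Position 3: "asu"
  Position 4: "sur"
  Position 5: "ure"
Trigrams = "ple", "lea", "eas", "asu", "sur", "ure"


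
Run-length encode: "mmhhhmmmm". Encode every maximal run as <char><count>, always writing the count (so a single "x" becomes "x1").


String: "mmhhhmmmm"
Scanning for consecutive runs:
  'm' x 2
  'h' x 3
  'm' x 4
RLE = "m2h3m4"


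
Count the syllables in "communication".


Word: "communication"
Syllable breakdown: com · mu · ni · ca · tion
Counting: 5 parts
= 5 syllables


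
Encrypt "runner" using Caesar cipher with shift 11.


Word: "runner"
Shift: 11
Each letter → (letter + shift) mod 26:
  'r' (17) + 11 = 2 → 'c'
  'u' (20) + 11 = 5 → 'f'
  'n' (13) + 11 = 24 → 'y'
  'n' (13) + 11 = 24 → 'y'
  'e' (4) + 11 = 15 → 'p'
  'r' (17) + 11 = 2 → 'c'
Result = "cfyypc"


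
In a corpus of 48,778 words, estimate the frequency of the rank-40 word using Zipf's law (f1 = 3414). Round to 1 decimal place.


Zipf's law: f(r) = f(1) / r
f(1) = 3414
f(40) = 3414 / 40
= 85.4 occurrences


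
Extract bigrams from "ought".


Word: "ought" (length 5)
Number of bigrams = 5 - 2 + 1 = 4
  Position 0: "ou"
  Position 1: "ug"
  Position 2: "gh"
  Position 3: "ht"
Bigrams = "ou", "ug", "gh", "ht"


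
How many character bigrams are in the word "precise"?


Word: "precise" (length 7)
Number of 2-grams = length - 2 + 1 = 7 - 2 + 1
= 6


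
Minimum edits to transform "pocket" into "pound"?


Word 1: "pocket" (length 6)
Word 2: "pound" (length 5)
One optimal edit sequence (insert/delete/substitute each cost 1):
  1. keep 'p'
  2. keep 'o'
  3. delete 'c'  (+1)
  4. substitute 'k' -> 'u'  (+1)
  5. substitute 'e' -> 'n'  (+1)
  6. substitute 't' -> 'd'  (+1)
Total edit operations: 4
Edit distance = 4


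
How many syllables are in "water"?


Word: "water"
Syllable breakdown: wa | ter
Counting: 2 parts
= 2 syllables


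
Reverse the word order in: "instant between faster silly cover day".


Original: "instant between faster silly cover day"
Words (1..n): instant | between | faster | silly | cover | day
Reversed (n..1): day | cover | silly | faster | between | instant
Result = "day cover silly faster between instant"


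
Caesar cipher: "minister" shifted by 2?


Word: "minister"
Shift: 2
Each letter → (letter + shift) mod 26:
  'm' (12) + 2 = 14 → 'o'
  'i' (8) + 2 = 10 → 'k'
  'n' (13) + 2 = 15 → 'p'
  'i' (8) + 2 = 10 → 'k'
  's' (18) + 2 = 20 → 'u'
  't' (19) + 2 = 21 → 'v'
  'e' (4) + 2 = 6 → 'g'
  'r' (17) + 2 = 19 → 't'
Result = "okpkuvgt"


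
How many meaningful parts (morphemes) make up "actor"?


Word: "actor"
Morphemes: act + -or
Each morpheme carries meaning
= 2 morphemes


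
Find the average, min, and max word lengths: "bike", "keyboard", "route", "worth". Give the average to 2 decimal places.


Lengths: "bike"=4, "keyboard"=8, "route"=5, "worth"=5
Sum = 22, Count = 4
Average = 22/4 = 5.50
= avg=5.50, min=4, max=8


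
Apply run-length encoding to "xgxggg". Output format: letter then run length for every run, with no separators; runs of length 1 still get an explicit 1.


String: "xgxggg"
Scanning for consecutive runs:
  'x' x 1
  'g' x 1
  'x' x 1
  'g' x 3
RLE = "x1g1x1g3"


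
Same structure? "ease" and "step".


Pattern of "ease": [0, 1, 2, 0]
Pattern of "step": [0, 1, 2, 3]
Patterns do not match
Same pattern = No


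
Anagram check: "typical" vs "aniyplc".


Word 1: "typical" → sorted: acilpty
Word 2: "aniyplc" → sorted: acilnpy
Same letters? acilpty != acilnpy
Anagram = No


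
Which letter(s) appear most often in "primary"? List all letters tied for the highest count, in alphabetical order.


Word: "primary"
Letter counts:
  'a': 1
  'i': 1
  'm': 1
  'p': 1
  'r': 2
  'y': 1
Maximum count = 2
Most frequent = 'r' (2 times each)


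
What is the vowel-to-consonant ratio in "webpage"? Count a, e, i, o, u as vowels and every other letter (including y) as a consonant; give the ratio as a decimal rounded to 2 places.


Word: "webpage"
Vowels (a,e,i,o,u): 3
Consonants: 4
Ratio = 3/4
= 0.75


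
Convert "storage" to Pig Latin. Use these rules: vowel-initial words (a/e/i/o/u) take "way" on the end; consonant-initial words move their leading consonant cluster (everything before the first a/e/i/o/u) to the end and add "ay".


Word: "storage"
Starts with consonant(s) → move to end, add 'ay'
Consonant cluster: "st"
Pig Latin = "oragestay"


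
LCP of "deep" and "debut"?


Word 1: "deep"
Word 2: "debut"
Comparing from start:
  Pos 0: 'd' == 'd'
  Pos 1: 'e' == 'e'
  Pos 2: 'e' != 'b' (stop)
LCP = "de" (length 2)


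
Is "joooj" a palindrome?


Word: "joooj"
Reversed: "joooj"
Forward == Backward? joooj == joooj
Palindrome = Yes


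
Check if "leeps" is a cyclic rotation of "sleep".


Word: "sleep", Candidate: "leeps"
Method: check if candidate is substring of word+word
"sleepsleep" contains "leeps"? Yes
Is rotation = Yes


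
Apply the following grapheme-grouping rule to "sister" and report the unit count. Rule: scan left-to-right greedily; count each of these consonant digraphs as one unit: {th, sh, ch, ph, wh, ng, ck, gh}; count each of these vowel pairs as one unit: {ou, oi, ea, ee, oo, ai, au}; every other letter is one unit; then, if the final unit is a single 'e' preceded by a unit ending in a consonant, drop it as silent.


Word: "sister" (6 letters)
Left-to-right scan:
  (1) 's' (letter)
  (2) 'i' (letter)
  (3) 's' (letter)
  (4) 't' (letter)
  (5) 'e' (letter)
  (6) 'r' (letter)
Units from scan: 6
Sound units = 6 units


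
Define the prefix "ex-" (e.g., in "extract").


Prefix: ex-
Example: extract = ex- + tract
Meaning = out / former


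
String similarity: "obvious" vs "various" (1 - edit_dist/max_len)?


Word 1: "obvious" (length 7)
Word 2: "various" (length 7)
One optimal edit sequence:
  1. substitute 'o' -> 'v'  (+1)
  2. substitute 'b' -> 'a'  (+1)
  3. substitute 'v' -> 'r'  (+1)
  4. keep 'i'
  5. keep 'o'
  6. keep 'u'
  7. keep 's'
Edit distance = 3
Max length = max(7, 7) = 7
Similarity = 1 - 3/7
= 0.5714


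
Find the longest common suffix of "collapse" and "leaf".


Word 1: "collapse"
Word 2: "leaf"
Comparing from end:
  Pos -1: 'e' != 'f' (stop)
LCS = "" (length 0)


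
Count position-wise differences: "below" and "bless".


Comparing character by character (same length = 5):
  Pos 0: 'b' vs 'b' =
  Pos 1: 'e' vs 'l' !=
  Pos 2: 'l' vs 'e' !=
  Pos 3: 'o' vs 's' !=
  Pos 4: 'w' vs 's' !=
Hamming distance = 4


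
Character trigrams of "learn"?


Word: "learn" (length 5)
Number of trigrams = 5 - 3 + 1 = 3
  Position 0: "lea"
  Position 1: "ear"
  Position 2: "arn"
Trigrams = "lea", "ear", "arn"


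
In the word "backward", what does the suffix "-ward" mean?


Suffix: -ward
Example: backward (back + -ward)
Meaning = in the direction of


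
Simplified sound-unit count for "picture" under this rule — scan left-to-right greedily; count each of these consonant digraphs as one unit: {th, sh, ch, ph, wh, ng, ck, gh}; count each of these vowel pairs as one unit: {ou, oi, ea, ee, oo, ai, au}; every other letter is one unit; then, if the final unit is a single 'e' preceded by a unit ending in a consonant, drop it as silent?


Word: "picture" (7 letters)
Left-to-right scan:
  [1] 'p' (letter)
  [2] 'i' (letter)
  [3] 'c' (letter)
  [4] 't' (letter)
  [5] 'u' (letter)
  [6] 'r' (letter)
  [7] 'e' (letter)
Units from scan: 7
Final unit is 'e' after a consonant -> drop as silent (-1)
Sound units = 6 units


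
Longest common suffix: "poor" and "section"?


Word 1: "poor"
Word 2: "section"
Comparing from end:
  Pos -1: 'r' != 'n' (stop)
LCS = "" (length 0)


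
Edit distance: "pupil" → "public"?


Word 1: "pupil" (length 5)
Word 2: "public" (length 6)
One optimal edit sequence (insert/delete/substitute each cost 1):
  1. keep 'p'
  2. keep 'u'
  3. insert 'b'  (+1)
  4. substitute 'p' -> 'l'  (+1)
  5. keep 'i'
  6. substitute 'l' -> 'c'  (+1)
Total edit operations: 3
Edit distance = 3


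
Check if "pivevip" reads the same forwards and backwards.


Word: "pivevip"
Reversed: "pivevip"
Forward == Backward? pivevip == pivevip
Palindrome = Yes


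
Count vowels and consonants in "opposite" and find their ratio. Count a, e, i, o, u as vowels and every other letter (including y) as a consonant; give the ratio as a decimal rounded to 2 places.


Word: "opposite"
Vowels (a,e,i,o,u): 4
Consonants: 4
Ratio = 4/4
= 1.00


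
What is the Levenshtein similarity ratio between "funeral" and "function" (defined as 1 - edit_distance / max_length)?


Word 1: "funeral" (length 7)
Word 2: "function" (length 8)
One optimal edit sequence:
  1. keep 'f'
  2. keep 'u'
  3. keep 'n'
  4. insert 'c'  (+1)
  5. substitute 'e' -> 't'  (+1)
  6. substitute 'r' -> 'i'  (+1)
  7. substitute 'a' -> 'o'  (+1)
  8. substitute 'l' -> 'n'  (+1)
Edit distance = 5
Max length = max(7, 8) = 8
Similarity = 1 - 5/8
= 0.3750


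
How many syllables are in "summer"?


Word: "summer"
Syllable breakdown: sum · mer
Counting: 2 parts
= 2 syllables


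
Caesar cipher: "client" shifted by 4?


Word: "client"
Shift: 4
Each letter → (letter + shift) mod 26:
  'c' (2) + 4 = 6 → 'g'
  'l' (11) + 4 = 15 → 'p'
  'i' (8) + 4 = 12 → 'm'
  'e' (4) + 4 = 8 → 'i'
  'n' (13) + 4 = 17 → 'r'
  't' (19) + 4 = 23 → 'x'
Result = "gpmirx"


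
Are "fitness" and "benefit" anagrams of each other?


Word 1: "fitness" → sorted: efinsst
Word 2: "benefit" → sorted: beefint
Same letters? efinsst != beefint
Anagram = No


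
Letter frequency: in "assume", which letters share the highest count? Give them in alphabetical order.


Word: "assume"
Letter counts:
  'a': 1
  'e': 1
  'm': 1
  's': 2
  'u': 1
Maximum count = 2
Most frequent = 's' (2 times each)


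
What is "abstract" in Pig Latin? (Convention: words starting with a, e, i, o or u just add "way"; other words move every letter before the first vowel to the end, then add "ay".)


Word: "abstract"
Starts with vowel → add 'way'
Pig Latin = "abstractway"


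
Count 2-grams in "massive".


Word: "massive" (length 7)
Number of 2-grams = length - 2 + 1 = 7 - 2 + 1
= 6


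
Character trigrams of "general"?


Word: "general" (length 7)
Number of trigrams = 7 - 3 + 1 = 5
  Position 0: "gen"
  Position 1: "ene"
  Position 2: "ner"
  Position 3: "era"
  Position 4: "ral"
Trigrams = "gen", "ene", "ner", "era", "ral"


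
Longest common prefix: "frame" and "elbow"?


Word 1: "frame"
Word 2: "elbow"
Comparing from start:
  Pos 0: 'f' != 'e' (stop)
LCP = "" (length 0)


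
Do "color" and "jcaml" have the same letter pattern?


Pattern of "color": [0, 1, 2, 1, 3]
Pattern of "jcaml": [0, 1, 2, 3, 4]
Patterns do not match
Same pattern = No


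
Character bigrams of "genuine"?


Word: "genuine" (length 7)
Number of bigrams = 7 - 2 + 1 = 6
  Position 0: "ge"
  Position 1: "en"
  Position 2: "nu"
  Position 3: "ui"
  Position 4: "in"
  Position 5: "ne"
Bigrams = "ge", "en", "nu", "ui", "in", "ne"


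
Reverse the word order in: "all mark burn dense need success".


Original: "all mark burn dense need success"
Words (1..n): all | mark | burn | dense | need | success
Reversed (n..1): success | need | dense | burn | mark | all
Result = "success need dense burn mark all"


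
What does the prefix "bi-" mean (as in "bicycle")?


Prefix: bi-
As in: bicycle -> bi- + cycle
Meaning = two


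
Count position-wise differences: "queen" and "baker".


Comparing character by character (same length = 5):
  Pos 0: 'q' vs 'b' !=
  Pos 1: 'u' vs 'a' !=
  Pos 2: 'e' vs 'k' !=
  Pos 3: 'e' vs 'e' =
  Pos 4: 'n' vs 'r' !=
Hamming distance = 4


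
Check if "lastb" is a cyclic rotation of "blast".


Word: "blast", Candidate: "lastb"
Method: check if candidate is substring of word+word
"blastblast" contains "lastb"? Yes
Is rotation = Yes


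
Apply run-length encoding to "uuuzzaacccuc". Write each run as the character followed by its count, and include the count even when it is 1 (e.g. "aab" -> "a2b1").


String: "uuuzzaacccuc"
Scanning for consecutive runs:
  'u' x 3
  'z' x 2
  'a' x 2
  'c' x 3
  'u' x 1
  'c' x 1
RLE = "u3z2a2c3u1c1"


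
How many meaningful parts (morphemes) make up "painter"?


Word: "painter"
Morphemes: paint | -er
Each morpheme carries meaning
= 2 morphemes


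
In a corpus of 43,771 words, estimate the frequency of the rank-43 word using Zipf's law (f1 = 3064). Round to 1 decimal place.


Zipf's law: f(r) = f(1) / r
f(1) = 3064
f(43) = 3064 / 43
= 71.3 occurrences


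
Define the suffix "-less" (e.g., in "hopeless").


Suffix: -less
Example: hopeless = hope + -less
Meaning = without


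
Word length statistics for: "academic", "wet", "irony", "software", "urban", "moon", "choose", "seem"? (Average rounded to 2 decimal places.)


Lengths: "academic"=8, "wet"=3, "irony"=5, "software"=8, "urban"=5, "moon"=4, "choose"=6, "seem"=4
Sum = 43, Count = 8
Average = 43/8 = 5.38
= avg=5.38, min=3, max=8


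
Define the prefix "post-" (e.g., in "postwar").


Prefix: post-
As in: postwar -> post- + war
Meaning = after


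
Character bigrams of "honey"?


Word: "honey" (length 5)
Number of bigrams = 5 - 2 + 1 = 4
  Position 0: "ho"
  Position 1: "on"
  Position 2: "ne"
  Position 3: "ey"
Bigrams = "ho", "on", "ne", "ey"


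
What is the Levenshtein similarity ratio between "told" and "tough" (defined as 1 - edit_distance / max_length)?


Word 1: "told" (length 4)
Word 2: "tough" (length 5)
One optimal edit sequence:
  1. keep 't'
  2. keep 'o'
  3. insert 'u'  (+1)
  4. substitute 'l' -> 'g'  (+1)
  5. substitute 'd' -> 'h'  (+1)
Edit distance = 3
Max length = max(4, 5) = 5
Similarity = 1 - 3/5
= 0.4000


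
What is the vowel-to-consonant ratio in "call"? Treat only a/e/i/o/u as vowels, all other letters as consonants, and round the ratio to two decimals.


Word: "call"
Vowels (a,e,i,o,u): 1
Consonants: 3
Ratio = 1/3
= 0.33


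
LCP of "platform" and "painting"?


Word 1: "platform"
Word 2: "painting"
Comparing from start:
  Pos 0: 'p' == 'p'
  Pos 1: 'l' != 'a' (stop)
LCP = "p" (length 1)


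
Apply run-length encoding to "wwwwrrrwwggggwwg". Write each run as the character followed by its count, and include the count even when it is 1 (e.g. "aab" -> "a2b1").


String: "wwwwrrrwwggggwwg"
Scanning for consecutive runs:
  'w' x 4
  'r' x 3
  'w' x 2
  'g' x 4
  'w' x 2
  'g' x 1
RLE = "w4r3w2g4w2g1"


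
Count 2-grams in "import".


Word: "import" (length 6)
Number of 2-grams = length - 2 + 1 = 6 - 2 + 1
= 5


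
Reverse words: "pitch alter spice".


Original: "pitch alter spice"
Words (1..n): pitch | alter | spice
Reversed (n..1): spice | alter | pitch
Result = "spice alter pitch"


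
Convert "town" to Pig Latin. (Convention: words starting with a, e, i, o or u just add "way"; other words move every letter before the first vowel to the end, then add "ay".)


Word: "town"
Starts with consonant(s) → move to end, add 'ay'
Consonant cluster: "t"
Pig Latin = "owntay"


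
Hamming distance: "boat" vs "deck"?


Comparing character by character (same length = 4):
  Pos 0: 'b' vs 'd' !=
  Pos 1: 'o' vs 'e' !=
  Pos 2: 'a' vs 'c' !=
  Pos 3: 't' vs 'k' !=
Hamming distance = 4


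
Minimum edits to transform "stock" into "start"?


Word 1: "stock" (length 5)
Word 2: "start" (length 5)
One optimal edit sequence (insert/delete/substitute each cost 1):
  1. keep 's'
  2. keep 't'
  3. substitute 'o' -> 'a'  (+1)
  4. substitute 'c' -> 'r'  (+1)
  5. substitute 'k' -> 't'  (+1)
Total edit operations: 3
Edit distance = 3


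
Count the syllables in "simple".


Word: "simple"
Syllable breakdown: sim · ple
Counting: 2 parts
= 2 syllables


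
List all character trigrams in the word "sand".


Word: "sand" (length 4)
Number of trigrams = 4 - 3 + 1 = 2
  Position 0: "san"
  Position 1: "and"
Trigrams = "san", "and"


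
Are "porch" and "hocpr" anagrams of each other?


Word 1: "porch" → sorted: chopr
Word 2: "hocpr" → sorted: chopr
Same letters? chopr == chopr
Anagram = Yes


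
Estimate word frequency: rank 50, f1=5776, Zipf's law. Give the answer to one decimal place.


Zipf's law: f(r) = f(1) / r
f(1) = 5776
f(50) = 5776 / 50
= 115.5 occurrences


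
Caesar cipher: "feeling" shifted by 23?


Word: "feeling"
Shift: 23
Each letter → (letter + shift) mod 26:
  'f' (5) + 23 = 2 → 'c'
  'e' (4) + 23 = 1 → 'b'
  'e' (4) + 23 = 1 → 'b'
  'l' (11) + 23 = 8 → 'i'
  'i' (8) + 23 = 5 → 'f'
  'n' (13) + 23 = 10 → 'k'
  'g' (6) + 23 = 3 → 'd'
Result = "cbbifkd"


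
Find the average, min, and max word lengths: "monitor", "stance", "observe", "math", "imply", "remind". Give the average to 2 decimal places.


Lengths: "monitor"=7, "stance"=6, "observe"=7, "math"=4, "imply"=5, "remind"=6
Sum = 35, Count = 6
Average = 35/6 = 5.83
= avg=5.83, min=4, max=7


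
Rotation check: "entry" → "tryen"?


Word: "entry", Candidate: "tryen"
Method: check if candidate is substring of word+word
"entryentry" contains "tryen"? Yes
Is rotation = Yes


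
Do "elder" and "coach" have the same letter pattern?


Pattern of "elder": [0, 1, 2, 0, 3]
Pattern of "coach": [0, 1, 2, 0, 3]
Patterns match
Same pattern = Yes


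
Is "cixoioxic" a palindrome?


Word: "cixoioxic"
Reversed: "cixoioxic"
Forward == Backward? cixoioxic == cixoioxic
Palindrome = Yes


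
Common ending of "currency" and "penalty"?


Word 1: "currency"
Word 2: "penalty"
Comparing from end:
  Pos -1: 'y' == 'y'
  Pos -2: 'c' != 't' (stop)
LCS = "y" (length 1)


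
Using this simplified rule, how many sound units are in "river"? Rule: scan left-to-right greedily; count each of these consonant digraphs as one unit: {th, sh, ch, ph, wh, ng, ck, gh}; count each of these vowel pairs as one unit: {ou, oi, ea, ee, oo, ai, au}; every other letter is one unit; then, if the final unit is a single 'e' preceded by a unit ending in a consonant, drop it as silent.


Word: "river" (5 letters)
Left-to-right scan:
  1. 'r' (letter)
  2. 'i' (letter)
  3. 'v' (letter)
  4. 'e' (letter)
  5. 'r' (letter)
Units from scan: 5
Sound units = 5 units


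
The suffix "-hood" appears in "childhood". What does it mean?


Suffix: -hood
Example: childhood (child + -hood)
Meaning = state / condition


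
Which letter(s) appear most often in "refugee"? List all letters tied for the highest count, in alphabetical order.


Word: "refugee"
Letter counts:
  'e': 3
  'f': 1
  'g': 1
  'r': 1
  'u': 1
Maximum count = 3
Most frequent = 'e' (3 times each)


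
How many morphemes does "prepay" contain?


Word: "prepay"
Morphemes: pre- | pay
Each morpheme carries meaning
= 2 morphemes


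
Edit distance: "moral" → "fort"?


Word 1: "moral" (length 5)
Word 2: "fort" (length 4)
One optimal edit sequence (insert/delete/substitute each cost 1):
  1. substitute 'm' -> 'f'  (+1)
  2. keep 'o'
  3. keep 'r'
  4. delete 'a'  (+1)
  5. substitute 'l' -> 't'  (+1)
Total edit operations: 3
Edit distance = 3


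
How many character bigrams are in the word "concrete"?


Word: "concrete" (length 8)
Number of 2-grams = length - 2 + 1 = 8 - 2 + 1
= 7


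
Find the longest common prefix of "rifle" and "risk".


Word 1: "rifle"
Word 2: "risk"
Comparing from start:
  Pos 0: 'r' == 'r'
  Pos 1: 'i' == 'i'
  Pos 2: 'f' != 's' (stop)
LCP = "ri" (length 2)


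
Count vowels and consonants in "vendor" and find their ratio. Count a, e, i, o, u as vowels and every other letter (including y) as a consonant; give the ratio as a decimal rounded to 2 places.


Word: "vendor"
Vowels (a,e,i,o,u): 2
Consonants: 4
Ratio = 2/4
= 0.50


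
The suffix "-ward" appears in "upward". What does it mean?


Suffix: -ward
As in: upward -> up + -ward
Meaning = in the direction of


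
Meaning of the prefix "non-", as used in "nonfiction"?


Prefix: non-
Example: nonfiction = non- + fiction
Meaning = not


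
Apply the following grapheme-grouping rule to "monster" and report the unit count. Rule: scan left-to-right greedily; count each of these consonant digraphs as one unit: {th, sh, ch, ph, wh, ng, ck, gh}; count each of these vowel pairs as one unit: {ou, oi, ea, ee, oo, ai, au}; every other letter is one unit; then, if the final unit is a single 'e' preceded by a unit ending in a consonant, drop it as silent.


Word: "monster" (7 letters)
Left-to-right scan:
  (1) 'm' (letter)
  (2) 'o' (letter)
  (3) 'n' (letter)
  (4) 's' (letter)
  (5) 't' (letter)
  (6) 'e' (letter)
  (7) 'r' (letter)
Units from scan: 7
Sound units = 7 units


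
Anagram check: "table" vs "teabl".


Word 1: "table" → sorted: abelt
Word 2: "teabl" → sorted: abelt
Same letters? abelt == abelt
Anagram = Yes


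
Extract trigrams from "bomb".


Word: "bomb" (length 4)
Number of trigrams = 4 - 3 + 1 = 2
  Position 0: "bom"
  Position 1: "omb"
Trigrams = "bom", "omb"


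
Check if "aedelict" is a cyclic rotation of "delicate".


Word: "delicate", Candidate: "aedelict"
Method: check if candidate is substring of word+word
"delicatedelicate" contains "aedelict"? No
Is rotation = No


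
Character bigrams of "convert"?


Word: "convert" (length 7)
Number of bigrams = 7 - 2 + 1 = 6
  Position 0: "co"
  Position 1: "on"
  Position 2: "nv"
  Position 3: "ve"
  Position 4: "er"
  Position 5: "rt"
Bigrams = "co", "on", "nv", "ve", "er", "rt"


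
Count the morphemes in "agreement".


Word: "agreement"
Morphemes: agree / -ment
Each morpheme carries meaning
= 2 morphemes


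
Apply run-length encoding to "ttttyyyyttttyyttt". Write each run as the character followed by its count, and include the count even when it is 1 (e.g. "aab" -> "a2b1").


String: "ttttyyyyttttyyttt"
Scanning for consecutive runs:
  't' x 4
  'y' x 4
  't' x 4
  'y' x 2
  't' x 3
RLE = "t4y4t4y2t3"


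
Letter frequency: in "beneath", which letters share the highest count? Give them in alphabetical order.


Word: "beneath"
Letter counts:
  'a': 1
  'b': 1
  'e': 2
  'h': 1
  'n': 1
  't': 1
Maximum count = 2
Most frequent = 'e' (2 times each)


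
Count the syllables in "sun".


Word: "sun"
Syllable breakdown: sun
Counting: 1 part
= 1 syllable


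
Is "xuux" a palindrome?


Word: "xuux"
Reversed: "xuux"
Forward == Backward? xuux == xuux
Palindrome = Yes


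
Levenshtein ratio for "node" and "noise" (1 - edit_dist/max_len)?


Word 1: "node" (length 4)
Word 2: "noise" (length 5)
One optimal edit sequence:
  1. keep 'n'
  2. keep 'o'
  3. insert 'i'  (+1)
  4. substitute 'd' -> 's'  (+1)
  5. keep 'e'
Edit distance = 2
Max length = max(4, 5) = 5
Similarity = 1 - 2/5
= 0.6000


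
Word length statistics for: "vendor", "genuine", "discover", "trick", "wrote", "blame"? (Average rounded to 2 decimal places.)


Lengths: "vendor"=6, "genuine"=7, "discover"=8, "trick"=5, "wrote"=5, "blame"=5
Sum = 36, Count = 6
Average = 36/6 = 6.00
= avg=6.00, min=5, max=8


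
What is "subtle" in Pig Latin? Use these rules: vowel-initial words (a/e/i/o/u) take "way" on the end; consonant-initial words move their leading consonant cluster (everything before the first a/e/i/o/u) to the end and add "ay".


Word: "subtle"
Starts with consonant(s) → move to end, add 'ay'
Consonant cluster: "s"
Pig Latin = "ubtlesay"


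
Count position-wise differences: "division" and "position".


Comparing character by character (same length = 8):
  Pos 0: 'd' vs 'p' !=
  Pos 1: 'i' vs 'o' !=
  Pos 2: 'v' vs 's' !=
  Pos 3: 'i' vs 'i' =
  Pos 4: 's' vs 't' !=
  Pos 5: 'i' vs 'i' =
  Pos 6: 'o' vs 'o' =
  Pos 7: 'n' vs 'n' =
Hamming distance = 4


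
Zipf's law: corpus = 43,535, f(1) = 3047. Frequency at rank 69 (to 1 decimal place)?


Zipf's law: f(r) = f(1) / r
f(1) = 3047
f(69) = 3047 / 69
= 44.2 occurrences


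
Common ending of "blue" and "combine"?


Word 1: "blue"
Word 2: "combine"
Comparing from end:
  Pos -1: 'e' == 'e'
  Pos -2: 'u' != 'n' (stop)
LCS = "e" (length 1)


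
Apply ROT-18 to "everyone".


Word: "everyone"
Shift: 18
Each letter → (letter + shift) mod 26:
  'e' (4) + 18 = 22 → 'w'
  'v' (21) + 18 = 13 → 'n'
  'e' (4) + 18 = 22 → 'w'
  'r' (17) + 18 = 9 → 'j'
  'y' (24) + 18 = 16 → 'q'
  'o' (14) + 18 = 6 → 'g'
  'n' (13) + 18 = 5 → 'f'
  'e' (4) + 18 = 22 → 'w'
Result = "wnwjqgfw"


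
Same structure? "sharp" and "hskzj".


Pattern of "sharp": [0, 1, 2, 3, 4]
Pattern of "hskzj": [0, 1, 2, 3, 4]
Patterns match
Same pattern = Yes


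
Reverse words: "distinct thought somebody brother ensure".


Original: "distinct thought somebody brother ensure"
Words (1..n): distinct | thought | somebody | brother | ensure
Reversed (n..1): ensure | brother | somebody | thought | distinct
Result = "ensure brother somebody thought distinct"


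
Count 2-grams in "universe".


Word: "universe" (length 8)
Number of 2-grams = length - 2 + 1 = 8 - 2 + 1
= 7


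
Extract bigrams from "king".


Word: "king" (length 4)
Number of bigrams = 4 - 2 + 1 = 3
  Position 0: "ki"
  Position 1: "in"
  Position 2: "ng"
Bigrams = "ki", "in", "ng"


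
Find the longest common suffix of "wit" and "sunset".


Word 1: "wit"
Word 2: "sunset"
Comparing from end:
  Pos -1: 't' == 't'
  Pos -2: 'i' != 'e' (stop)
LCS = "t" (length 1)


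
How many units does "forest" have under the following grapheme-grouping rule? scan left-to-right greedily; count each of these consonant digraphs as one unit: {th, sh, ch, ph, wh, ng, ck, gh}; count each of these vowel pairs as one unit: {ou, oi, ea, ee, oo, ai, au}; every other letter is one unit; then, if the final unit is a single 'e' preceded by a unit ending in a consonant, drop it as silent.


Word: "forest" (6 letters)
Left-to-right scan:
  [1] 'f' (letter)
  [2] 'o' (letter)
  [3] 'r' (letter)
  [4] 'e' (letter)
  [5] 's' (letter)
  [6] 't' (letter)
Units from scan: 6
Sound units = 6 units


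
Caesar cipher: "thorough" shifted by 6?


Word: "thorough"
Shift: 6
Each letter → (letter + shift) mod 26:
  't' (19) + 6 = 25 → 'z'
  'h' (7) + 6 = 13 → 'n'
  'o' (14) + 6 = 20 → 'u'
  'r' (17) + 6 = 23 → 'x'
  'o' (14) + 6 = 20 → 'u'
  'u' (20) + 6 = 0 → 'a'
  'g' (6) + 6 = 12 → 'm'
  'h' (7) + 6 = 13 → 'n'
Result = "znuxuamn"


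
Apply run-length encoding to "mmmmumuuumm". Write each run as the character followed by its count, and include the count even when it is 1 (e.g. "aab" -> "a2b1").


String: "mmmmumuuumm"
Scanning for consecutive runs:
  'm' x 4
  'u' x 1
  'm' x 1
  'u' x 3
  'm' x 2
RLE = "m4u1m1u3m2"


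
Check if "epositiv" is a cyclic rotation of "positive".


Word: "positive", Candidate: "epositiv"
Method: check if candidate is substring of word+word
"positivepositive" contains "epositiv"? Yes
Is rotation = Yes


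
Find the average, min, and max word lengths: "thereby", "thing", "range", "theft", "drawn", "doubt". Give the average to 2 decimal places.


Lengths: "thereby"=7, "thing"=5, "range"=5, "theft"=5, "drawn"=5, "doubt"=5
Sum = 32, Count = 6
Average = 32/6 = 5.33
= avg=5.33, min=5, max=7


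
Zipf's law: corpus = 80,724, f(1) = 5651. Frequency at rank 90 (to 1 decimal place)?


Zipf's law: f(r) = f(1) / r
f(1) = 5651
f(90) = 5651 / 90
= 62.8 occurrences


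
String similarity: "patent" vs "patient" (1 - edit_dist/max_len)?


Word 1: "patent" (length 6)
Word 2: "patient" (length 7)
One optimal edit sequence:
  1. keep 'p'
  2. keep 'a'
  3. keep 't'
  4. insert 'i'  (+1)
  5. keep 'e'
  6. keep 'n'
  7. keep 't'
Edit distance = 1
Max length = max(6, 7) = 7
Similarity = 1 - 1/7
= 0.8571


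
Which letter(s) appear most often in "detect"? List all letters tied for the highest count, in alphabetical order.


Word: "detect"
Letter counts:
  'c': 1
  'd': 1
  'e': 2
  't': 2
Maximum count = 2
Most frequent = 'e', 't' (2 times each)


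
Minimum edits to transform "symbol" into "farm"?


Word 1: "symbol" (length 6)
Word 2: "farm" (length 4)
One optimal edit sequence (insert/delete/substitute each cost 1):
  1. delete 's'  (+1)
  2. delete 'y'  (+1)
  3. substitute 'm' -> 'f'  (+1)
  4. substitute 'b' -> 'a'  (+1)
  5. substitute 'o' -> 'r'  (+1)
  6. substitute 'l' -> 'm'  (+1)
Total edit operations: 6
Edit distance = 6


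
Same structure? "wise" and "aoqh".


Pattern of "wise": [0, 1, 2, 3]
Pattern of "aoqh": [0, 1, 2, 3]
Patterns match
Same pattern = Yes


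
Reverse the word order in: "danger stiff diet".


Original: "danger stiff diet"
Words (1..n): danger | stiff | diet
Reversed (n..1): diet | stiff | danger
Result = "diet stiff danger"


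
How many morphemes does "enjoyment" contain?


Word: "enjoyment"
Morphemes: en- + joy + -ment
Each morpheme carries meaning
= 3 morphemes


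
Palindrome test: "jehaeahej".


Word: "jehaeahej"
Reversed: "jehaeahej"
Forward == Backward? jehaeahej == jehaeahej
Palindrome = Yes


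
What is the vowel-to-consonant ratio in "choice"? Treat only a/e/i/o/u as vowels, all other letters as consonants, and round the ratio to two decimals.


Word: "choice"
Vowels (a,e,i,o,u): 3
Consonants: 3
Ratio = 3/3
= 1.00


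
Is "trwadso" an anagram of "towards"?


Word 1: "towards" → sorted: adorstw
Word 2: "trwadso" → sorted: adorstw
Same letters? adorstw == adorstw
Anagram = Yes


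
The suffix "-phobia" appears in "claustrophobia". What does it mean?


Suffix: -phobia
As in: claustrophobia -> claustro- + -phobia
Meaning = fear of


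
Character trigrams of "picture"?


Word: "picture" (length 7)
Number of trigrams = 7 - 3 + 1 = 5
  Position 0: "pic"
  Position 1: "ict"
  Position 2: "ctu"
  Position 3: "tur"
  Position 4: "ure"
Trigrams = "pic", "ict", "ctu", "tur", "ure"


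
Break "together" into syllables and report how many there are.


Word: "together"
Syllable breakdown: to-geth-er
Counting: 3 parts
= 3 syllables


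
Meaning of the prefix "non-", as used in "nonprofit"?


Prefix: non-
Example: nonprofit = non- + profit
Meaning = not


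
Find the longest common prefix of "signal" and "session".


Word 1: "signal"
Word 2: "session"
Comparing from start:
  Pos 0: 's' == 's'
  Pos 1: 'i' != 'e' (stop)
LCP = "s" (length 1)


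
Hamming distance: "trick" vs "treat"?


Comparing character by character (same length = 5):
  Pos 0: 't' vs 't' =
  Pos 1: 'r' vs 'r' =
  Pos 2: 'i' vs 'e' !=
  Pos 3: 'c' vs 'a' !=
  Pos 4: 'k' vs 't' !=
Hamming distance = 3


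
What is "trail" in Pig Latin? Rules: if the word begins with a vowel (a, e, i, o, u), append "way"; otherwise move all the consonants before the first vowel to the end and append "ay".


Word: "trail"
Starts with consonant(s) → move to end, add 'ay'
Consonant cluster: "tr"
Pig Latin = "ailtray"


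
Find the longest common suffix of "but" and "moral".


Word 1: "but"
Word 2: "moral"
Comparing from end:
  Pos -1: 't' != 'l' (stop)
LCS = "" (length 0)


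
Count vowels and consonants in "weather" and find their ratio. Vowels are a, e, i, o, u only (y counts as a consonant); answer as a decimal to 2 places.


Word: "weather"
Vowels (a,e,i,o,u): 3
Consonants: 4
Ratio = 3/4
= 0.75


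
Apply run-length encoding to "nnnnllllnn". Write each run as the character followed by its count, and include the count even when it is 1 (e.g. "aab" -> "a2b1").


String: "nnnnllllnn"
Scanning for consecutive runs:
  'n' x 4
  'l' x 4
  'n' x 2
RLE = "n4l4n2"


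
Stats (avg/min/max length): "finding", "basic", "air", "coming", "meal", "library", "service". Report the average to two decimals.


Lengths: "finding"=7, "basic"=5, "air"=3, "coming"=6, "meal"=4, "library"=7, "service"=7
Sum = 39, Count = 7
Average = 39/7 = 5.57
= avg=5.57, min=3, max=7


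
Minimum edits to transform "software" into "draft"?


Word 1: "software" (length 8)
Word 2: "draft" (length 5)
One optimal edit sequence (insert/delete/substitute each cost 1):
  1. delete 's'  (+1)
  2. delete 'o'  (+1)
  3. delete 'f'  (+1)
  4. substitute 't' -> 'd'  (+1)
  5. substitute 'w' -> 'r'  (+1)
  6. keep 'a'
  7. substitute 'r' -> 'f'  (+1)
  8. substitute 'e' -> 't'  (+1)
Total edit operations: 7
Edit distance = 7


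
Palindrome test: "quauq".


Word: "quauq"
Reversed: "quauq"
Forward == Backward? quauq == quauq
Palindrome = Yes


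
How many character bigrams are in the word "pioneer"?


Word: "pioneer" (length 7)
Number of 2-grams = length - 2 + 1 = 7 - 2 + 1
= 6


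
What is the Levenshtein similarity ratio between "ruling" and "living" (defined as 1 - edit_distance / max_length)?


Word 1: "ruling" (length 6)
Word 2: "living" (length 6)
One optimal edit sequence:
  1. substitute 'r' -> 'l'  (+1)
  2. substitute 'u' -> 'i'  (+1)
  3. substitute 'l' -> 'v'  (+1)
  4. keep 'i'
  5. keep 'n'
  6. keep 'g'
Edit distance = 3
Max length = max(6, 6) = 6
Similarity = 1 - 3/6
= 0.5000


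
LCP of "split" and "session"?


Word 1: "split"
Word 2: "session"
Comparing from start:
  Pos 0: 's' == 's'
  Pos 1: 'p' != 'e' (stop)
LCP = "s" (length 1)


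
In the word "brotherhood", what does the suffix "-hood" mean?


Suffix: -hood
Example: brotherhood (brother + -hood)
Meaning = state / condition


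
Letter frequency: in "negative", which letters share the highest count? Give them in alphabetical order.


Word: "negative"
Letter counts:
  'a': 1
  'e': 2
  'g': 1
  'i': 1
  'n': 1
  't': 1
  'v': 1
Maximum count = 2
Most frequent = 'e' (2 times each)


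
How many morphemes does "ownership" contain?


Word: "ownership"
Morphemes: own / -er / -ship
Each morpheme carries meaning
= 3 morphemes


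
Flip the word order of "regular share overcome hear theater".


Original: "regular share overcome hear theater"
Words (1..n): regular | share | overcome | hear | theater
Reversed (n..1): theater | hear | overcome | share | regular
Result = "theater hear overcome share regular"


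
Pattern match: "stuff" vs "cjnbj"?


Pattern of "stuff": [0, 1, 2, 3, 3]
Pattern of "cjnbj": [0, 1, 2, 3, 1]
Patterns do not match
Same pattern = No


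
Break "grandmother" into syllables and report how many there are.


Word: "grandmother"
Syllable breakdown: grand | moth | er
Counting: 3 parts
= 3 syllables


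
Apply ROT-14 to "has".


Word: "has"
Shift: 14
Each letter → (letter + shift) mod 26:
  'h' (7) + 14 = 21 → 'v'
  'a' (0) + 14 = 14 → 'o'
  's' (18) + 14 = 6 → 'g'
Result = "vog"


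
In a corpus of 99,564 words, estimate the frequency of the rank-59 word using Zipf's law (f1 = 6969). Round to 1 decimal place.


Zipf's law: f(r) = f(1) / r
f(1) = 6969
f(59) = 6969 / 59
= 118.1 occurrences


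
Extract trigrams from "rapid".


Word: "rapid" (length 5)
Number of trigrams = 5 - 3 + 1 = 3
  Position 0: "rap"
  Position 1: "api"
  Position 2: "pid"
Trigrams = "rap", "api", "pid"
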